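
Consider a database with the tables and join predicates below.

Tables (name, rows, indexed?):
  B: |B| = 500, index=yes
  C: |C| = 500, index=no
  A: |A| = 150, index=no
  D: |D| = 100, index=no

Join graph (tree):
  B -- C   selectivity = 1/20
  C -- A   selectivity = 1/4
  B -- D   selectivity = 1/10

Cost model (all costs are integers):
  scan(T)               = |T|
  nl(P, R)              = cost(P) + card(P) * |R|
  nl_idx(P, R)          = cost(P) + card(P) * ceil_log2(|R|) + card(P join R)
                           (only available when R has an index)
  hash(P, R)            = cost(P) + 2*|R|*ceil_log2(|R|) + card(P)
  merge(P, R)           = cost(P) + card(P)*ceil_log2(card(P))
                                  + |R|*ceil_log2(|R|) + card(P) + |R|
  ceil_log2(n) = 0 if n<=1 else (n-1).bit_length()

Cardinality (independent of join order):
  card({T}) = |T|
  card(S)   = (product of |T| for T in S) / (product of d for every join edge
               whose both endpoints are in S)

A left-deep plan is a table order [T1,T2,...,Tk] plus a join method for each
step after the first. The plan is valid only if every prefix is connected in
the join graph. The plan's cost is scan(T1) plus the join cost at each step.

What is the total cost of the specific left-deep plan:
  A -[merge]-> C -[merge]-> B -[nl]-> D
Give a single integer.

step 1: scan A: cost=150, card=150
step 2: join C via merge
    card(P join C) = 150*500/(4) = 18750
    cost = 150 + 150*8 + 500*9 + 150 + 500 = 6500
step 3: join B via merge
    card(P join B) = 18750*500/(20) = 468750
    cost = 6500 + 18750*15 + 500*9 + 18750 + 500 = 311500
step 4: join D via nl
    card(P join D) = 468750*100/(10) = 4687500
    cost = 311500 + 468750*100 = 47186500

47186500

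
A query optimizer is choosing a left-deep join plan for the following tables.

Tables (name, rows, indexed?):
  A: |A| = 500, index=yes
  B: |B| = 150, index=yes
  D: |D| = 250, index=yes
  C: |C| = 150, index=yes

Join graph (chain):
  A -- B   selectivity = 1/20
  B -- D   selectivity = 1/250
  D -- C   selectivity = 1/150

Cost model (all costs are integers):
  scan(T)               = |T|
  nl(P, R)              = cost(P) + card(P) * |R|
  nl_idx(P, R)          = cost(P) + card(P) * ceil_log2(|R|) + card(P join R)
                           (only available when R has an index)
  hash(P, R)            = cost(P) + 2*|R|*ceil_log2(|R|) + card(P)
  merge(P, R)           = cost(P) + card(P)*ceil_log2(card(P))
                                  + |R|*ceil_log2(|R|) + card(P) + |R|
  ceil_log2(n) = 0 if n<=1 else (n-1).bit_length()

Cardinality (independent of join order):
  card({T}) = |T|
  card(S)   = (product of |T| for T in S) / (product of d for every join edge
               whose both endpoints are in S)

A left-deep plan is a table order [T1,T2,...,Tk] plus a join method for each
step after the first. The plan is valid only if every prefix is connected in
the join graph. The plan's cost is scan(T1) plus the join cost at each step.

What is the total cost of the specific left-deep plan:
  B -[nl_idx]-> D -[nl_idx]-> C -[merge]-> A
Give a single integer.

step 1: scan B: cost=150, card=150
step 2: join D via nl_idx
    card(P join D) = 150*250/(250) = 150
    cost = 150 + 150*8 + 150 = 1500
step 3: join C via nl_idx
    card(P join C) = 150*150/(150) = 150
    cost = 1500 + 150*8 + 150 = 2850
step 4: join A via merge
    card(P join A) = 150*500/(20) = 3750
    cost = 2850 + 150*8 + 500*9 + 150 + 500 = 9200

9200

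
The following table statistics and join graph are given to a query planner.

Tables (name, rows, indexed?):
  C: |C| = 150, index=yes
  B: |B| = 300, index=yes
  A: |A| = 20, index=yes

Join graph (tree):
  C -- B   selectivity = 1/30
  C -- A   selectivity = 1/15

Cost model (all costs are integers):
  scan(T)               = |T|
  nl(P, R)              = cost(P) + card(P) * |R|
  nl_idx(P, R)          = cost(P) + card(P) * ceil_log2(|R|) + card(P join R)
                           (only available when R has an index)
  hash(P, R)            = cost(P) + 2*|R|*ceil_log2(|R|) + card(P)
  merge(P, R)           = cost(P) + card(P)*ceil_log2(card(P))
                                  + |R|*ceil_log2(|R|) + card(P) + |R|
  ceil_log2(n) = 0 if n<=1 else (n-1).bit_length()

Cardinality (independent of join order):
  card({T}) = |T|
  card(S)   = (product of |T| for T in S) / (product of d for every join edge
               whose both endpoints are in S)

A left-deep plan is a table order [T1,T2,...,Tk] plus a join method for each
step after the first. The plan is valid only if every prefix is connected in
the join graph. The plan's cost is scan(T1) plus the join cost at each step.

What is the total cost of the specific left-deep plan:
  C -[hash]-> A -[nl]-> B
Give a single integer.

step 1: scan C: cost=150, card=150
step 2: join A via hash
    card(P join A) = 150*20/(15) = 200
    cost = 150 + 2*20*5 + 150 = 500
step 3: join B via nl
    card(P join B) = 200*300/(30) = 2000
    cost = 500 + 200*300 = 60500

60500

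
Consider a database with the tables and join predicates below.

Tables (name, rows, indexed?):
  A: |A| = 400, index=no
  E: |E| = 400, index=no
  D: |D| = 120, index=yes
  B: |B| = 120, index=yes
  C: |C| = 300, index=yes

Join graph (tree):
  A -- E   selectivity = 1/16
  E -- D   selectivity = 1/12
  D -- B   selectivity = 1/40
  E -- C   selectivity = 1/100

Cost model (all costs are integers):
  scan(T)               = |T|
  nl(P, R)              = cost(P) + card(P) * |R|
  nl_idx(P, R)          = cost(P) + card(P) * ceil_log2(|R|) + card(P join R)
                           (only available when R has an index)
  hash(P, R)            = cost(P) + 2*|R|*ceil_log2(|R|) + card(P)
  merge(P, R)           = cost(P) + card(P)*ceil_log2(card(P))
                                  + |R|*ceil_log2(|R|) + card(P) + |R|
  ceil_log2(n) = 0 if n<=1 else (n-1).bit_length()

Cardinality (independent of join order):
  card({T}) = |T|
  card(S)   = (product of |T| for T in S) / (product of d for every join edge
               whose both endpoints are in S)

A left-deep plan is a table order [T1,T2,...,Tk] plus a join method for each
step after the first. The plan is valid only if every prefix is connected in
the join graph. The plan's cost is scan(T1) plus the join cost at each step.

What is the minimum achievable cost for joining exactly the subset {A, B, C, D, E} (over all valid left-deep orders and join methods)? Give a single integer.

64960

Selinger DP over subsets of {A,B,C,D,E}:
  {A}: scan cost=400, card=400
  {E}: scan cost=400, card=400
  {D}: scan cost=120, card=120
  {B}: scan cost=120, card=120
  {C}: scan cost=300, card=300
  {AE}: card=10000; try (E,hash)→8000, (A,hash)→8000, (E,merge)→8400, (A,merge)→8400, (E,nl)→160400, (A,nl)→160400; best=8000 via (E,hash)
  {DE}: card=4000; try (D,hash)→2480, (E,merge)→5080, (D,merge)→5360, (D,nl_idx)→7200, (E,hash)→7440, (E,nl)→48120 …(+1); best=2480 via (D,hash)
  {CE}: card=1200; try (C,nl_idx)→5200, (C,hash)→6200, (E,merge)→7300, (C,merge)→7400, (E,hash)→7800, (E,nl)→120300 …(+1); best=5200 via (C,nl_idx)
  {BD}: card=360; try (D,nl_idx)→1320, (B,nl_idx)→1320, (D,hash)→1920, (B,hash)→1920, (D,merge)→2040, (B,merge)→2040 …(+2); best=1320 via (D,nl_idx)
  {ADE}: card=100000; try (A,hash)→13680, (D,hash)→19680, (A,merge)→58480, (D,merge)→158960, (D,nl_idx)→178000, (D,nl)→1208000 …(+1); best=13680 via (A,hash)
  {ACE}: card=30000; try (A,hash)→13600, (C,hash)→23400, (A,merge)→23600, (C,nl_idx)→128000, (C,merge)→161000, (A,nl)→485200 …(+1); best=13600 via (A,hash)
  {BDE}: card=12000; try (B,hash)→8160, (E,hash)→8880, (E,merge)→8920, (B,nl_idx)→42480, (B,merge)→55440, (E,nl)→145320 …(+1); best=8160 via (B,hash)
  {CDE}: card=12000; try (D,hash)→8080, (C,hash)→11880, (D,merge)→20560, (D,nl_idx)→25600, (C,nl_idx)→50480, (C,merge)→57480 …(+2); best=8080 via (D,hash)
  {ABDE}: card=300000; try (A,hash)→27360, (B,hash)→115360, (A,merge)→192160, (B,nl_idx)→1013680, (B,merge)→1814640, (A,nl)→4808160 …(+1); best=27360 via (A,hash)
  {ACDE}: card=300000; try (A,hash)→27280, (D,hash)→45280, (C,hash)→119080, (A,merge)→192080, (D,merge)→494560, (D,nl_idx)→523600 …(+5); best=27280 via (A,hash)
  {BCDE}: card=36000; try (B,hash)→21760, (C,hash)→25560, (B,nl_idx)→128080, (C,nl_idx)→152160, (B,merge)→189040, (C,merge)→191160 …(+2); best=21760 via (B,hash)
  {ABCDE}: card=900000; try (A,hash)→64960, (B,hash)→328960, (C,hash)→332760, (A,merge)→637760, (B,nl_idx)→3027280, (C,nl_idx)→3627360 …(+5); best=64960 via (A,hash)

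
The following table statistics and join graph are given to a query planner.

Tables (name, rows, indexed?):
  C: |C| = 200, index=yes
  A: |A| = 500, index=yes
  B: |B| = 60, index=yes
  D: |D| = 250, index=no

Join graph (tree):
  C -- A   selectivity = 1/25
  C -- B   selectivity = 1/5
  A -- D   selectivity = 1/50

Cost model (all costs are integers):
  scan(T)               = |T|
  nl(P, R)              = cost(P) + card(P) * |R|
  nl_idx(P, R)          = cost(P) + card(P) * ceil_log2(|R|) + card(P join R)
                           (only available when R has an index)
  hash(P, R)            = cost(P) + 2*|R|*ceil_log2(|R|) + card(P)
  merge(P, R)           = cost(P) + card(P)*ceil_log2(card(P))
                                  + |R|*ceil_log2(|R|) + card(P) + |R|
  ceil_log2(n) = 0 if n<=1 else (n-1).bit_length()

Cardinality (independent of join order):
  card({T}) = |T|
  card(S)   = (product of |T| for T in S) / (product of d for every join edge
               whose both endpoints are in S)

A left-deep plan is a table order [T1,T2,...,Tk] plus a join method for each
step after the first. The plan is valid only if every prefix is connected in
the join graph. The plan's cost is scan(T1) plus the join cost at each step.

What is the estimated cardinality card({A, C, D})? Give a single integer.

20000

Tables in S: A(500), C(200), D(250)
Edges inside S: C-A(d=25), A-D(d=50)
numerator = 500 * 200 * 250 = 25000000
denominator = 25 * 50 = 1250
card(S) = 25000000 / 1250 = 20000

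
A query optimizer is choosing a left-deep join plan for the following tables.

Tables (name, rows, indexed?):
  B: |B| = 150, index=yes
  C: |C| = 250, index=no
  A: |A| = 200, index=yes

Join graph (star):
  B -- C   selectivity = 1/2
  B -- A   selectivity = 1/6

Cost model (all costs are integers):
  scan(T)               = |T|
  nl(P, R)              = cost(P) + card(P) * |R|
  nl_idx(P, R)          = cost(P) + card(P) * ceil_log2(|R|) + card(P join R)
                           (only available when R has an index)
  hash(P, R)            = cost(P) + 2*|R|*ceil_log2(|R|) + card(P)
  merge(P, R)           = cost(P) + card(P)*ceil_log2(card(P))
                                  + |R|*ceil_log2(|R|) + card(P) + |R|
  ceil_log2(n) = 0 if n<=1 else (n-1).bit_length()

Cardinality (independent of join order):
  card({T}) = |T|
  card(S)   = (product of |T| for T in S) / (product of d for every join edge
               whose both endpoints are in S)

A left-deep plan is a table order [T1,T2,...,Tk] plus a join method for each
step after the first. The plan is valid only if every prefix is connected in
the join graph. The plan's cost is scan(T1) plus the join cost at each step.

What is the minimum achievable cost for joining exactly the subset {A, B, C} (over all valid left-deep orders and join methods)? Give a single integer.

Selinger DP over subsets of {A,B,C}:
  {B}: scan cost=150, card=150
  {C}: scan cost=250, card=250
  {A}: scan cost=200, card=200
  {BC}: card=18750; try (B,hash)→2900, (C,merge)→3750, (B,merge)→3850, (C,hash)→4300, (B,nl_idx)→21000, (C,nl)→37650 …(+1); best=2900 via (B,hash)
  {AB}: card=5000; try (B,hash)→2800, (A,merge)→3300, (B,merge)→3350, (A,hash)→3500, (A,nl_idx)→6350, (B,nl_idx)→6800 …(+2); best=2800 via (B,hash)
  {ABC}: card=625000; try (C,hash)→11800, (A,hash)→24850, (C,merge)→75050, (A,merge)→304700, (A,nl_idx)→777900, (C,nl)→1252800 …(+1); best=11800 via (C,hash)

11800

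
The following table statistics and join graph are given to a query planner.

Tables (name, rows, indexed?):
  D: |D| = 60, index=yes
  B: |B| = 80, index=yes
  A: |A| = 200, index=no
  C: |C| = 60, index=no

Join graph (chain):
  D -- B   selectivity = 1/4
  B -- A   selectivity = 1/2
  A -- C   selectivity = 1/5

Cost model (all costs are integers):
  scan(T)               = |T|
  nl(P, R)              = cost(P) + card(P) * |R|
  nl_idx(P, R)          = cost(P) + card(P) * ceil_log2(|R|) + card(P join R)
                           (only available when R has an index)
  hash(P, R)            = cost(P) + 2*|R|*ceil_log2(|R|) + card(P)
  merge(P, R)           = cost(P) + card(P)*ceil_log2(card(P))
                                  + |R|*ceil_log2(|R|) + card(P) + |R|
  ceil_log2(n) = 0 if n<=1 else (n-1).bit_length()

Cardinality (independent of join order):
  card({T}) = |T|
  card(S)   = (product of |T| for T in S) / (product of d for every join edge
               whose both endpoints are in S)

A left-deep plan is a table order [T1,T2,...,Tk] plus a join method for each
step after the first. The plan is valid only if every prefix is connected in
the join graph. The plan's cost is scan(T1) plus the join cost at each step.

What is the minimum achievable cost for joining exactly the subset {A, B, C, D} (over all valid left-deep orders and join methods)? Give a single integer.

101360

Selinger DP over subsets of {A,B,C,D}:
  {D}: scan cost=60, card=60
  {B}: scan cost=80, card=80
  {A}: scan cost=200, card=200
  {C}: scan cost=60, card=60
  {BD}: card=1200; try (D,hash)→880, (B,merge)→1120, (D,merge)→1140, (B,hash)→1240, (B,nl_idx)→1680, (D,nl_idx)→1760 …(+2); best=880 via (D,hash)
  {AB}: card=8000; try (B,hash)→1520, (A,merge)→2520, (B,merge)→2640, (A,hash)→3360, (B,nl_idx)→9600, (A,nl)→16080 …(+1); best=1520 via (B,hash)
  {AC}: card=2400; try (C,hash)→1120, (A,merge)→2280, (C,merge)→2420, (A,hash)→3320, (A,nl)→12060, (C,nl)→12200; best=1120 via (C,hash)
  {ABD}: card=120000; try (A,hash)→5280, (D,hash)→10240, (A,merge)→17080, (D,merge)→113940, (D,nl_idx)→169520, (A,nl)→240880 …(+1); best=5280 via (A,hash)
  {ABC}: card=96000; try (B,hash)→4640, (C,hash)→10240, (B,merge)→32960, (B,nl_idx)→113920, (C,merge)→113940, (B,nl)→193120 …(+1); best=4640 via (B,hash)
  {ABCD}: card=1440000; try (D,hash)→101360, (C,hash)→126000, (D,merge)→1733060, (D,nl_idx)→2020640, (C,merge)→2165700, (D,nl)→5764640 …(+1); best=101360 via (D,hash)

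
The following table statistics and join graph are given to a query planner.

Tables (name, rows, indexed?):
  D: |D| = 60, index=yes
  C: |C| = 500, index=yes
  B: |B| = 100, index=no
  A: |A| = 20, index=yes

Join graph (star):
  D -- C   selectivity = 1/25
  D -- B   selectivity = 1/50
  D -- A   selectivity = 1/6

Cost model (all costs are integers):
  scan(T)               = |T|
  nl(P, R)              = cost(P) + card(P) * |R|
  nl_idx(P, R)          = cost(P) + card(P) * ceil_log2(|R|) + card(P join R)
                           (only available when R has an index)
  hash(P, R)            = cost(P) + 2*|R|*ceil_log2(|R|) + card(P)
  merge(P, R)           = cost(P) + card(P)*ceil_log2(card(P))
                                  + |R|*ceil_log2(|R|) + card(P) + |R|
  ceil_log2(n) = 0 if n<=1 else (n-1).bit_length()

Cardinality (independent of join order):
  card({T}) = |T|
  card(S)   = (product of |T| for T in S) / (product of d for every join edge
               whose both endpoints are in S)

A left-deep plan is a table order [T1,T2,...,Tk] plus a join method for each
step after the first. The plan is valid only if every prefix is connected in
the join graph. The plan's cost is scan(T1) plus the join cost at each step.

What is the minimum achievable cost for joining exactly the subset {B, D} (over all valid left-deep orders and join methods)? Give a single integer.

Selinger DP over subsets of {B,D}:
  {D}: scan cost=60, card=60
  {B}: scan cost=100, card=100
  {BD}: card=120; try (D,nl_idx)→820, (D,hash)→920, (B,merge)→1280, (D,merge)→1320, (B,hash)→1520, (B,nl)→6060 …(+1); best=820 via (D,nl_idx)

820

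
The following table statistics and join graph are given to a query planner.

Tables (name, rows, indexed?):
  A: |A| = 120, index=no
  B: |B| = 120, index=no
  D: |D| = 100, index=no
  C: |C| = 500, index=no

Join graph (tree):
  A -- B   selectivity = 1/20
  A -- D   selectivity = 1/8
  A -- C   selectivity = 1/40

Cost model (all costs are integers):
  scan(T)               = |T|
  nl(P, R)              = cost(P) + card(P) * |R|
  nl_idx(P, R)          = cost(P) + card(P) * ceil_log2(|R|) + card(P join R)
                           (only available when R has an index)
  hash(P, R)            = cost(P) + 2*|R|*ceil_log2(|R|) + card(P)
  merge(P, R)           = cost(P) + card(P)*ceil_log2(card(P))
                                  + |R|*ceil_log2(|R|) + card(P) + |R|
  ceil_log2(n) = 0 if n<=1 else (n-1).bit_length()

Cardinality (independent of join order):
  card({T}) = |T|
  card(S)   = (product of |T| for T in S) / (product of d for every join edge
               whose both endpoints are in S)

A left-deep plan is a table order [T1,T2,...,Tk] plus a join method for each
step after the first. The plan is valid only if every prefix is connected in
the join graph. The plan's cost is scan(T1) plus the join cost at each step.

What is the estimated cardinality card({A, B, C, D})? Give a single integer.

Tables in S: A(120), B(120), C(500), D(100)
Edges inside S: A-B(d=20), A-D(d=8), A-C(d=40)
numerator = 120 * 120 * 500 * 100 = 720000000
denominator = 20 * 8 * 40 = 6400
card(S) = 720000000 / 6400 = 112500

112500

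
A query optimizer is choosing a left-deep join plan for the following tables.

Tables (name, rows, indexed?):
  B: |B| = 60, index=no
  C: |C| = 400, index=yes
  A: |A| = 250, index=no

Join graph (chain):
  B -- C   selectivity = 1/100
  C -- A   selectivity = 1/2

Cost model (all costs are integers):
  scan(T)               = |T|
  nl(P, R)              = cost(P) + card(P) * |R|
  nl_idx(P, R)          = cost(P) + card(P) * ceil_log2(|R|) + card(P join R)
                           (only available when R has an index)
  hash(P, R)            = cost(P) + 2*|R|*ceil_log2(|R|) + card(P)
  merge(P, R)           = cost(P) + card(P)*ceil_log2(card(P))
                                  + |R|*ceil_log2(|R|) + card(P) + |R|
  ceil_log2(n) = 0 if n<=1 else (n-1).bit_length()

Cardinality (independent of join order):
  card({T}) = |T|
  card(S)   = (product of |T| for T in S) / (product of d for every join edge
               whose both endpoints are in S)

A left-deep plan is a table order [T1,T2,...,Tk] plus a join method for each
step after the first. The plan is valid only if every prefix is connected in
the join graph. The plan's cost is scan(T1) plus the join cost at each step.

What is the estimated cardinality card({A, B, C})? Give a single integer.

Tables in S: A(250), B(60), C(400)
Edges inside S: B-C(d=100), C-A(d=2)
numerator = 250 * 60 * 400 = 6000000
denominator = 100 * 2 = 200
card(S) = 6000000 / 200 = 30000

30000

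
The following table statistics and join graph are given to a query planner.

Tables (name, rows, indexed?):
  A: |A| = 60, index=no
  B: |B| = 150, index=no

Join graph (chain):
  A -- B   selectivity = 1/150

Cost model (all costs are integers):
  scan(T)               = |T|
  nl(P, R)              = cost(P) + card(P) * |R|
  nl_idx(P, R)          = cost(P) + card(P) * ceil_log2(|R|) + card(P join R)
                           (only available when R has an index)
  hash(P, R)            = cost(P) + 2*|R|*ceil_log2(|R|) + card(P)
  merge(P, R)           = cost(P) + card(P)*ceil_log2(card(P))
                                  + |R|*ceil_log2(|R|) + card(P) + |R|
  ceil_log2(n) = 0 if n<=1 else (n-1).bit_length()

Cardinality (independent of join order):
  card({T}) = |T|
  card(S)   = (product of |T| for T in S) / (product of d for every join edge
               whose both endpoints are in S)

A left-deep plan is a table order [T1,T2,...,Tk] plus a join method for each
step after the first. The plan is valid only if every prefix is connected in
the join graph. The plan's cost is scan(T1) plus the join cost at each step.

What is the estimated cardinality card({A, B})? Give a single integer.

60

Tables in S: A(60), B(150)
Edges inside S: A-B(d=150)
numerator = 60 * 150 = 9000
denominator = 150 = 150
card(S) = 9000 / 150 = 60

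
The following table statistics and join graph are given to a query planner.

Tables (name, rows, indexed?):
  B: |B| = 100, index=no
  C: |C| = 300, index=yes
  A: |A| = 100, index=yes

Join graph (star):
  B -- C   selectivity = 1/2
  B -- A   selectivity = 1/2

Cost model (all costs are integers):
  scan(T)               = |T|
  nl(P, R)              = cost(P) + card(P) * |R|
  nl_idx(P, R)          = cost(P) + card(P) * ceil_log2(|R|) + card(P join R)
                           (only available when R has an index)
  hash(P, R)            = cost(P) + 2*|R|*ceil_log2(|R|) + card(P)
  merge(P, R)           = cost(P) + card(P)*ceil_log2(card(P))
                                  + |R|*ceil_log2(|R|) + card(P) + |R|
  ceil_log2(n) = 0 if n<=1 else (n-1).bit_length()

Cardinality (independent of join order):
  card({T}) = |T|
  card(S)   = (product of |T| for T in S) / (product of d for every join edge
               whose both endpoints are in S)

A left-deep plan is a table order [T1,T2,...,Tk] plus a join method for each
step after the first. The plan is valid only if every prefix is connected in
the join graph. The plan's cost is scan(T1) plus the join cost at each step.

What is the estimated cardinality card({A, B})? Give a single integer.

Tables in S: A(100), B(100)
Edges inside S: B-A(d=2)
numerator = 100 * 100 = 10000
denominator = 2 = 2
card(S) = 10000 / 2 = 5000

5000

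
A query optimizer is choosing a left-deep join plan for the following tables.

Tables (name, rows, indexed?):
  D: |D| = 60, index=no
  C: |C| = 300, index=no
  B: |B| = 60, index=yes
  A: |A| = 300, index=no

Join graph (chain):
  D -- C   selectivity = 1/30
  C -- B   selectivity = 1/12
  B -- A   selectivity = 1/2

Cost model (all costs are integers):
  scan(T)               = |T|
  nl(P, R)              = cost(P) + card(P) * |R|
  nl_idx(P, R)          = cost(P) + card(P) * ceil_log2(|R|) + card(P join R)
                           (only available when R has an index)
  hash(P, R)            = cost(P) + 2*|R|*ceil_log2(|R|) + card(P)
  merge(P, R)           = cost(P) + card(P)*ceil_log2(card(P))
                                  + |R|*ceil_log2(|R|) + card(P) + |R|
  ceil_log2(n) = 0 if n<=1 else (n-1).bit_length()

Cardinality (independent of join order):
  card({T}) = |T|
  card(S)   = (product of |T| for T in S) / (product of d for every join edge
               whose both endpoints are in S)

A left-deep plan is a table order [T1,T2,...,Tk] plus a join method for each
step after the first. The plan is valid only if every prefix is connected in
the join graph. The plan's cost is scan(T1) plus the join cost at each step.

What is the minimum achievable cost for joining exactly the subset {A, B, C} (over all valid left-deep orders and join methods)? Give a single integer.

Selinger DP over subsets of {A,B,C}:
  {C}: scan cost=300, card=300
  {B}: scan cost=60, card=60
  {A}: scan cost=300, card=300
  {BC}: card=1500; try (B,hash)→1320, (C,merge)→3480, (B,nl_idx)→3600, (B,merge)→3720, (C,hash)→5520, (C,nl)→18060 …(+1); best=1320 via (B,hash)
  {AB}: card=9000; try (B,hash)→1320, (A,merge)→3480, (B,merge)→3720, (A,hash)→5520, (B,nl_idx)→11100, (A,nl)→18060 …(+1); best=1320 via (B,hash)
  {ABC}: card=225000; try (A,hash)→8220, (C,hash)→15720, (A,merge)→22320, (C,merge)→139320, (A,nl)→451320, (C,nl)→2701320; best=8220 via (A,hash)

8220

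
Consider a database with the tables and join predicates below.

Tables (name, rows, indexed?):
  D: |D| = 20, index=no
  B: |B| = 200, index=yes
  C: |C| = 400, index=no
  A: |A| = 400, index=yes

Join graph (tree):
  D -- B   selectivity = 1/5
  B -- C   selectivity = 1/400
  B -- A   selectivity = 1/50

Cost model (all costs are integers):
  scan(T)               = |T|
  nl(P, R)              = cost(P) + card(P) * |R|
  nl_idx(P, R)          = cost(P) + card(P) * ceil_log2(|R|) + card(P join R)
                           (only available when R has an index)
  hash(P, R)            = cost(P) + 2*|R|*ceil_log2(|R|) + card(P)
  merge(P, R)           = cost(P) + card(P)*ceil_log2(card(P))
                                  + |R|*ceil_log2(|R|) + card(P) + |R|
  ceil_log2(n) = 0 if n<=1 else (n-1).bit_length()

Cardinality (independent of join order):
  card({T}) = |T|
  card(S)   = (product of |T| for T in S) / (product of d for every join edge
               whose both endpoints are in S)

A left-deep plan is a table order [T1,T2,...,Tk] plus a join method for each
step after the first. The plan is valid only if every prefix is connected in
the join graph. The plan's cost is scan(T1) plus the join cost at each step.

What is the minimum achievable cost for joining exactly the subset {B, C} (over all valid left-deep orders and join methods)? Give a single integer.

3800

Selinger DP over subsets of {B,C}:
  {B}: scan cost=200, card=200
  {C}: scan cost=400, card=400
  {BC}: card=200; try (B,nl_idx)→3800, (B,hash)→4000, (C,merge)→6000, (B,merge)→6200, (C,hash)→7600, (C,nl)→80200 …(+1); best=3800 via (B,nl_idx)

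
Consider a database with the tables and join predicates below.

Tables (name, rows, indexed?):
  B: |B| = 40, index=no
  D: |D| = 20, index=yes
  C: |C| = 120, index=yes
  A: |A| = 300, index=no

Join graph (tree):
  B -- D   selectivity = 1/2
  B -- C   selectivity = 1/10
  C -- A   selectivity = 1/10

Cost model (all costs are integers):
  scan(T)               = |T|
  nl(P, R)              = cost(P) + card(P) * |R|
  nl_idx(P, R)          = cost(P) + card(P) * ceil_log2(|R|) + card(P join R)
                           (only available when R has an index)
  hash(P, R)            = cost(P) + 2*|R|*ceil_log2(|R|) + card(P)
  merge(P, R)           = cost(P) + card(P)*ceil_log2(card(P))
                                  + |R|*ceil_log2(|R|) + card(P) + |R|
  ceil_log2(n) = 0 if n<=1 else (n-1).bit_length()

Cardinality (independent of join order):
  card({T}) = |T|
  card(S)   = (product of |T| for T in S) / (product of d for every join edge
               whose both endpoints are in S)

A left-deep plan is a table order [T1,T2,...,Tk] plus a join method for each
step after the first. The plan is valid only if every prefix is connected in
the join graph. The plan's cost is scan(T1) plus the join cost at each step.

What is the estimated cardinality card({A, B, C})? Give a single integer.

14400

Tables in S: A(300), B(40), C(120)
Edges inside S: B-C(d=10), C-A(d=10)
numerator = 300 * 40 * 120 = 1440000
denominator = 10 * 10 = 100
card(S) = 1440000 / 100 = 14400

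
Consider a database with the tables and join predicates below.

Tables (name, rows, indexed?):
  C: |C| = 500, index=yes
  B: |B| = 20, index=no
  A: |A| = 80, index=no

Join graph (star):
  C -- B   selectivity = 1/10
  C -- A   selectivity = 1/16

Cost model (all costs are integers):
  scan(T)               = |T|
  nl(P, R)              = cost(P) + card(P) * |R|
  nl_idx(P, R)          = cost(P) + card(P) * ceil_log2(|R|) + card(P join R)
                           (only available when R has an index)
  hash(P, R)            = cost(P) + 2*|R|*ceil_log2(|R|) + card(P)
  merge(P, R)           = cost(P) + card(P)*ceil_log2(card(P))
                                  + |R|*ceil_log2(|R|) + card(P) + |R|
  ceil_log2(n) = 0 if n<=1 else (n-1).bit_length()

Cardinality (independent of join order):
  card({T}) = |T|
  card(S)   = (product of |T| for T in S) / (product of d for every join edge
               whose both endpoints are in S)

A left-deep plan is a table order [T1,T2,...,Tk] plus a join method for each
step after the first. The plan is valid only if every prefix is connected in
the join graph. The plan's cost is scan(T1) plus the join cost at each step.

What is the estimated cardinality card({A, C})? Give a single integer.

Tables in S: A(80), C(500)
Edges inside S: C-A(d=16)
numerator = 80 * 500 = 40000
denominator = 16 = 16
card(S) = 40000 / 16 = 2500

2500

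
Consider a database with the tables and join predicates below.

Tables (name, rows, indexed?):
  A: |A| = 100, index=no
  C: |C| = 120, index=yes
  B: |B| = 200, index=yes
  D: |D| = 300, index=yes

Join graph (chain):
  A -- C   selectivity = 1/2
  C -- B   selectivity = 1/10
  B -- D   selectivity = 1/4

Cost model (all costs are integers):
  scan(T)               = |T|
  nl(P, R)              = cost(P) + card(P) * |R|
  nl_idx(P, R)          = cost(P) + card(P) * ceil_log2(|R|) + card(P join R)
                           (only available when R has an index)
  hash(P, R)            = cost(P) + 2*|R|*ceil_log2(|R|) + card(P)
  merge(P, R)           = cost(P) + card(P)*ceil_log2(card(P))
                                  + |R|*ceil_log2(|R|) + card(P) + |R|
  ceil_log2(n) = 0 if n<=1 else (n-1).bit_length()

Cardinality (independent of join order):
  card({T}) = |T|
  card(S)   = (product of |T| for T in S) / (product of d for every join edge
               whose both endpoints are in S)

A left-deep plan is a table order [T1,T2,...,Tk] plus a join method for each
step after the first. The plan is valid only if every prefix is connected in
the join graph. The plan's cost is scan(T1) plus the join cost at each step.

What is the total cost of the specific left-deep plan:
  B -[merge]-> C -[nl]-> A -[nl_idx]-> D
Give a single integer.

step 1: scan B: cost=200, card=200
step 2: join C via merge
    card(P join C) = 200*120/(10) = 2400
    cost = 200 + 200*8 + 120*7 + 200 + 120 = 2960
step 3: join A via nl
    card(P join A) = 2400*100/(2) = 120000
    cost = 2960 + 2400*100 = 242960
step 4: join D via nl_idx
    card(P join D) = 120000*300/(4) = 9000000
    cost = 242960 + 120000*9 + 9000000 = 10322960

10322960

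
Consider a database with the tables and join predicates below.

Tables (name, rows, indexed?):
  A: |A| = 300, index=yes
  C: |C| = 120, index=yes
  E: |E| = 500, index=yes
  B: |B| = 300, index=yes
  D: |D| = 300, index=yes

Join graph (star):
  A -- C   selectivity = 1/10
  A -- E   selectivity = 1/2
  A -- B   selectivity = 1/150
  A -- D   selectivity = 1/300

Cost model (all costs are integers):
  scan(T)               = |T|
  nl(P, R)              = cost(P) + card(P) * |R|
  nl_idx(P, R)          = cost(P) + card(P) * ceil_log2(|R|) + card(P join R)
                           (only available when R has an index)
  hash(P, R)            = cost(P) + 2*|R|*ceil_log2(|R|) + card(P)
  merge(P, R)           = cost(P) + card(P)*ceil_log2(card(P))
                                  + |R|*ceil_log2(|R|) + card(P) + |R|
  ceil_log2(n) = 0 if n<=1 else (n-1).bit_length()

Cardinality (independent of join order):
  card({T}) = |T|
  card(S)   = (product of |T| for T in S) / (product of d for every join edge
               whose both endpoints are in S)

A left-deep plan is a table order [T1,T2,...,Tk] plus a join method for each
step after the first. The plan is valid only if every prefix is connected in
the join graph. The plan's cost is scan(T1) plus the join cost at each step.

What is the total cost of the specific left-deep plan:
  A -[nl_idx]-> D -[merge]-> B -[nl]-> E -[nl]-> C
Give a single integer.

18309300

step 1: scan A: cost=300, card=300
step 2: join D via nl_idx
    card(P join D) = 300*300/(300) = 300
    cost = 300 + 300*9 + 300 = 3300
step 3: join B via merge
    card(P join B) = 300*300/(150) = 600
    cost = 3300 + 300*9 + 300*9 + 300 + 300 = 9300
step 4: join E via nl
    card(P join E) = 600*500/(2) = 150000
    cost = 9300 + 600*500 = 309300
step 5: join C via nl
    card(P join C) = 150000*120/(10) = 1800000
    cost = 309300 + 150000*120 = 18309300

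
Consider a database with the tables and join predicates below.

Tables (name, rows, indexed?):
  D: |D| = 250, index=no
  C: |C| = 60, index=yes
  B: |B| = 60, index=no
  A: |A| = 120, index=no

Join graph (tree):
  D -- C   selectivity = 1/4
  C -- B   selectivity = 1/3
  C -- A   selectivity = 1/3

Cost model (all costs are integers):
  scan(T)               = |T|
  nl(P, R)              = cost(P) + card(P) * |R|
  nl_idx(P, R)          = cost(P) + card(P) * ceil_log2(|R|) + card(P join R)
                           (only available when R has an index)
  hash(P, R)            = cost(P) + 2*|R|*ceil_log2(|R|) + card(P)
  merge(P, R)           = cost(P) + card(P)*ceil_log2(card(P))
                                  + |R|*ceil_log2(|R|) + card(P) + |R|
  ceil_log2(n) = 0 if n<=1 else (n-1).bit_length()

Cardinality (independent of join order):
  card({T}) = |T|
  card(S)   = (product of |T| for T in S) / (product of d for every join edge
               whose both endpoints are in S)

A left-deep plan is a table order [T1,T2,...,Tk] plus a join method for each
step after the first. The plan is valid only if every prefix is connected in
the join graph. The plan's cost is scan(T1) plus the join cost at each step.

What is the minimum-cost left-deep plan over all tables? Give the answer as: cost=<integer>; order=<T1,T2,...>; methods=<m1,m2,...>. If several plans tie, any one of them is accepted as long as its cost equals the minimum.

Selinger DP (subsets sized 1..n):
  {D}: scan cost=250, card=250
  {C}: scan cost=60, card=60
  {B}: scan cost=60, card=60
  {A}: scan cost=120, card=120
  {CD}: card=3750; try (C,hash)→1220, (D,merge)→2730, (C,merge)→2920, (D,hash)→4120, (C,nl_idx)→5500, (D,nl)→15060 …(+1); best=1220 via (C,hash)
  {BC}: card=1200; try (C,hash)→840, (B,hash)→840, (C,merge)→900, (B,merge)→900, (C,nl_idx)→1620, (C,nl)→3660 …(+1); best=840 via (C,hash)
  {AC}: card=2400; try (C,hash)→960, (A,merge)→1440, (C,merge)→1500, (A,hash)→1800, (C,nl_idx)→3240, (A,nl)→7260 …(+1); best=960 via (C,hash)
  {BCD}: card=75000; try (B,hash)→5690, (D,hash)→6040, (D,merge)→17490, (B,merge)→50390, (B,nl)→226220, (D,nl)→300840; best=5690 via (B,hash)
  {ACD}: card=150000; try (A,hash)→6650, (D,hash)→7360, (D,merge)→34410, (A,merge)→50930, (A,nl)→451220, (D,nl)→600960; best=6650 via (A,hash)
  {ABC}: card=48000; try (A,hash)→3720, (B,hash)→4080, (A,merge)→16200, (B,merge)→32580, (A,nl)→144840, (B,nl)→144960; best=3720 via (A,hash)
  {ABCD}: card=3000000; try (D,hash)→55720, (A,hash)→82370, (B,hash)→157370, (D,merge)→821970, (A,merge)→1356650, (B,merge)→2857070 …(+3); best=55720 via (D,hash)

cost=55720; order=B,C,A,D; methods=hash,hash,hash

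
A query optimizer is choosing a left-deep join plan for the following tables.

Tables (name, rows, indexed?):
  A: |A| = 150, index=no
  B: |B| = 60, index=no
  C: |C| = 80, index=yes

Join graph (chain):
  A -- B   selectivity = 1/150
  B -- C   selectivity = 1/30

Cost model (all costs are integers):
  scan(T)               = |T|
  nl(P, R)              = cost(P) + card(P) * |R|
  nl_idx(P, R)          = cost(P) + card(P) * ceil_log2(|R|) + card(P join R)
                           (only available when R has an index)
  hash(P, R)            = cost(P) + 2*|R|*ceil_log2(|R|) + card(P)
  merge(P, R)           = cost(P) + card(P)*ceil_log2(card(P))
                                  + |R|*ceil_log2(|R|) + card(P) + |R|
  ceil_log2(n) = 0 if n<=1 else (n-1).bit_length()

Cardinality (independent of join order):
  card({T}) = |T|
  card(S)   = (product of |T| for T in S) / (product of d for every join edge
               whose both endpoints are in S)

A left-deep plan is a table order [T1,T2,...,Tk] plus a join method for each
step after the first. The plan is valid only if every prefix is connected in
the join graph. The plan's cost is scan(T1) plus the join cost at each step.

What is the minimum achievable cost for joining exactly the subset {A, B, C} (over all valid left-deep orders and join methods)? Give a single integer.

Selinger DP over subsets of {A,B,C}:
  {A}: scan cost=150, card=150
  {B}: scan cost=60, card=60
  {C}: scan cost=80, card=80
  {AB}: card=60; try (B,hash)→1020, (A,merge)→1830, (B,merge)→1920, (A,hash)→2520, (A,nl)→9060, (B,nl)→9150; best=1020 via (B,hash)
  {BC}: card=160; try (C,nl_idx)→640, (B,hash)→880, (C,merge)→1120, (B,merge)→1140, (C,hash)→1240, (C,nl)→4860 …(+1); best=640 via (C,nl_idx)
  {ABC}: card=160; try (C,nl_idx)→1600, (C,merge)→2080, (C,hash)→2200, (A,hash)→3200, (A,merge)→3430, (C,nl)→5820 …(+1); best=1600 via (C,nl_idx)

1600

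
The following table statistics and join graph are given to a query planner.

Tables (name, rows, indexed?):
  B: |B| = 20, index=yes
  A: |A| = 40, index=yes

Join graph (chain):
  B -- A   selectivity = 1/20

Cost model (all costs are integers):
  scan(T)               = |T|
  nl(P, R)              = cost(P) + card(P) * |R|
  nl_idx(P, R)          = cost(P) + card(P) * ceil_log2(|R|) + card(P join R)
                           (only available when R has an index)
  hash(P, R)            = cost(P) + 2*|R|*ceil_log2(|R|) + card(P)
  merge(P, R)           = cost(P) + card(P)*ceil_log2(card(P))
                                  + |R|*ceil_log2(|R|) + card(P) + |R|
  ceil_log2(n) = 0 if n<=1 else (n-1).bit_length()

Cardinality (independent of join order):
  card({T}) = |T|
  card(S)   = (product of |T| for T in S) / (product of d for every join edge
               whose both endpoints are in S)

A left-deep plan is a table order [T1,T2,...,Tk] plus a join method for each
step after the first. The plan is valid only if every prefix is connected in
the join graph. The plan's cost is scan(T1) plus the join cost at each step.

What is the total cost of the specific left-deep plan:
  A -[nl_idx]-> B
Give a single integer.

step 1: scan A: cost=40, card=40
step 2: join B via nl_idx
    card(P join B) = 40*20/(20) = 40
    cost = 40 + 40*5 + 40 = 280

280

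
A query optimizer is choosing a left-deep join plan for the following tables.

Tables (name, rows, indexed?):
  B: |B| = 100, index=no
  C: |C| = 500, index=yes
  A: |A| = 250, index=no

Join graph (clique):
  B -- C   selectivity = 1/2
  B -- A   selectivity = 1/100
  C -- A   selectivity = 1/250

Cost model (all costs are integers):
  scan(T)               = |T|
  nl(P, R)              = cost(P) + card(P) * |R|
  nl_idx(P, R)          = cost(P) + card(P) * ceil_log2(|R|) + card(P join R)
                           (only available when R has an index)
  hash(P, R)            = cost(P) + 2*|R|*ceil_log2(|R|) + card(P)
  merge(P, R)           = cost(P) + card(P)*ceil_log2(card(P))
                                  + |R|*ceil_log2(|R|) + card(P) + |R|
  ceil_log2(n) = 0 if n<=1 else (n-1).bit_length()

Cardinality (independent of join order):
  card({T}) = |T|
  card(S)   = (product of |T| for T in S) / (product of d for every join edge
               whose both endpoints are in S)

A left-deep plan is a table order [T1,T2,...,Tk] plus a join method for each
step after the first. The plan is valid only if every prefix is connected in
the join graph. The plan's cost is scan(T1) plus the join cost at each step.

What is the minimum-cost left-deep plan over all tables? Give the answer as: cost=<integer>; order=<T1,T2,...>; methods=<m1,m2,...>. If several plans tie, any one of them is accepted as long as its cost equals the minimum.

cost=4400; order=A,B,C; methods=hash,nl_idx

Selinger DP (subsets sized 1..n):
  {B}: scan cost=100, card=100
  {C}: scan cost=500, card=500
  {A}: scan cost=250, card=250
  {BC}: card=25000; try (B,hash)→2400, (C,merge)→5900, (B,merge)→6300, (C,hash)→9200, (C,nl_idx)→26000, (C,nl)→50100 …(+1); best=2400 via (B,hash)
  {AB}: card=250; try (B,hash)→1900, (A,merge)→3150, (B,merge)→3300, (A,hash)→4200, (A,nl)→25100, (B,nl)→25250; best=1900 via (B,hash)
  {AC}: card=500; try (C,nl_idx)→3000, (A,hash)→5000, (C,merge)→7500, (A,merge)→7750, (C,hash)→9500, (C,nl)→125250 …(+1); best=3000 via (C,nl_idx)
  {ABC}: card=250; try (C,nl_idx)→4400, (B,hash)→4900, (B,merge)→8800, (C,merge)→9150, (C,hash)→11150, (A,hash)→31400 …(+4); best=4400 via (C,nl_idx)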